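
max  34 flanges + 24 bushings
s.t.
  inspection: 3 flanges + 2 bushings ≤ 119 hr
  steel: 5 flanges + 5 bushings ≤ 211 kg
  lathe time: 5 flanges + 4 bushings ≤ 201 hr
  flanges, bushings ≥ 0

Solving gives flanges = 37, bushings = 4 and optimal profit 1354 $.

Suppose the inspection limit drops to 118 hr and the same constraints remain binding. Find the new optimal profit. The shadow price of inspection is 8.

Δb = -1, so new z* = 1354 + (8)·(-1) = 1354 − 8 = 1346.

1346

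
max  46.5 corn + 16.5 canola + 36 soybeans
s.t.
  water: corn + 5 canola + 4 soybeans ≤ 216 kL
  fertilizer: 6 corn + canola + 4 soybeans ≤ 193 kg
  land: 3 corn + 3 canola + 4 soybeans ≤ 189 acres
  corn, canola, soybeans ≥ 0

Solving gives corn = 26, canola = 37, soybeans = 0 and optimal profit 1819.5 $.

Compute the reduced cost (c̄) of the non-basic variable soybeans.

-2

Binding: fertilizer and land. Non-binding: water (5 unused).
Slack constraints have shadow price 0 (complementary slackness).
Dual feasibility on the basic columns requires 6·y_fertilizer + 3·y_land = 46.5, 1·y_fertilizer + 3·y_land = 16.5.
Solving: y_fertilizer = 6, y_land = 3.5.
Reduced cost of soybeans: c₃ − yᵀa₃ = 36 − (6·4 + 3.5·4) = 36 − 38 = -2.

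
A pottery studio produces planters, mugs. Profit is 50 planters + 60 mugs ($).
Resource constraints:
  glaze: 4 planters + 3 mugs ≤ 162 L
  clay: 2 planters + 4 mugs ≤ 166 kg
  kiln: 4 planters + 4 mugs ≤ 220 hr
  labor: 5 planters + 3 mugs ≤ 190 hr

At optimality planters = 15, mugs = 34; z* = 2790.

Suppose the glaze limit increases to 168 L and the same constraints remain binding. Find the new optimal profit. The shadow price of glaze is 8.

2838

Δb = 6, so new z* = 2790 + (8)·(6) = 2790 + 48 = 2838.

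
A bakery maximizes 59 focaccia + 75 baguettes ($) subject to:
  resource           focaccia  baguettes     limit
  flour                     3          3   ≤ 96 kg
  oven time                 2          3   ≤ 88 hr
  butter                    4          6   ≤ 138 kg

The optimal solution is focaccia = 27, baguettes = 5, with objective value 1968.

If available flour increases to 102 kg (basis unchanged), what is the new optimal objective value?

2022

Check each constraint at x*: flour 96/96 (tight); oven time 69/88 (slack 19); butter 138/138 (tight).
By complementary slackness, y = 0 for the non-binding constraint.
The binding rows give the dual system: 3·y_flour + 4·y_butter = 59 and 3·y_flour + 6·y_butter = 75.
Solving: y_flour = 9, y_butter = 8.
Δz = y_flour·Δb = 9 × (6) = 54, so new z* = 1968 + 54 = 2022.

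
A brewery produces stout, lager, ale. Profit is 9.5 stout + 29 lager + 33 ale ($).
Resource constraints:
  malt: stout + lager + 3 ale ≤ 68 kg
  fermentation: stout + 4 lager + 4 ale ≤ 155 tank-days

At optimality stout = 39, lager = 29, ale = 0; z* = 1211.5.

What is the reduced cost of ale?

Check each constraint at x*: malt 68/68 (tight); fermentation 155/155 (tight).
Dual feasibility on the basic columns requires 1·y_malt + 1·y_fermentation = 9.5, 1·y_malt + 4·y_fermentation = 29.
Solving: y_malt = 3, y_fermentation = 6.5.
Reduced cost of ale: c₃ − yᵀa₃ = 33 − (3·3 + 6.5·4) = 33 − 35 = -2.

-2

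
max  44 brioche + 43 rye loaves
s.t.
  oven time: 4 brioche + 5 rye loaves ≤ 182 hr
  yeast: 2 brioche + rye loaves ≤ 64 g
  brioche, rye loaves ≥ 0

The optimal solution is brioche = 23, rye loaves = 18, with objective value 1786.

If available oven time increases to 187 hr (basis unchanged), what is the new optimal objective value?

Check each constraint at x*: oven time 182/182 (tight); yeast 64/64 (tight).
From A_Bᵀ y = c: 4·y_oven time + 2·y_yeast = 44; 5·y_oven time + 1·y_yeast = 43.
Solving: y_oven time = 7, y_yeast = 8.
Δz = y_oven time·Δb = 7 × (5) = 35, so new z* = 1786 + 35 = 1821.

1821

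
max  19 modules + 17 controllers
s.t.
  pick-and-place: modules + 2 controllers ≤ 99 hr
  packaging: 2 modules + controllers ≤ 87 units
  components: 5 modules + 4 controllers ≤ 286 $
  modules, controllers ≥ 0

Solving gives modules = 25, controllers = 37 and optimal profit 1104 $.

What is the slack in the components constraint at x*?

components used = 5·25 + 4·37 = 273; slack = 286 − 273 = 13.

13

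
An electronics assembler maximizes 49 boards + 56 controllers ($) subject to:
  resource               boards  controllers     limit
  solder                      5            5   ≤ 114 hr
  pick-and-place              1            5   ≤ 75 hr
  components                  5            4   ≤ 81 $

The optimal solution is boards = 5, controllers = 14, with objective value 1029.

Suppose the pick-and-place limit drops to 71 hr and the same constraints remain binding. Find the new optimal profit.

At the optimum: solder uses 95 of 114 (slack = 19); pick-and-place uses 75 of 75 (binding); components uses 81 of 81 (binding).
Since solder is not tight, its dual is 0.
Dual feasibility on the basic columns requires 1·y_pick-and-place + 5·y_components = 49, 5·y_pick-and-place + 4·y_components = 56.
→ y_pick-and-place = 4 and y_components = 9.
Δz = y_pick-and-place·Δb = 4 × (-4) = -16, so new z* = 1029 − 16 = 1013.

1013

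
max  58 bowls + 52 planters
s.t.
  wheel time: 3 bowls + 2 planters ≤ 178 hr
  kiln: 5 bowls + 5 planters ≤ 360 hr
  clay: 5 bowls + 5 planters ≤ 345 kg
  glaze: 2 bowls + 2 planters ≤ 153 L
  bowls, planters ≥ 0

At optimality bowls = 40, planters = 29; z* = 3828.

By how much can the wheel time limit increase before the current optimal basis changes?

29

Binding constraints: wheel time, clay. The basis is B = [[3,2],[5,5]] with det 5.
Per unit increase in wheel time, x* moves by d = (1, -1).
The basis stays optimal until planters reaches 0; allowable increase = 29 hr.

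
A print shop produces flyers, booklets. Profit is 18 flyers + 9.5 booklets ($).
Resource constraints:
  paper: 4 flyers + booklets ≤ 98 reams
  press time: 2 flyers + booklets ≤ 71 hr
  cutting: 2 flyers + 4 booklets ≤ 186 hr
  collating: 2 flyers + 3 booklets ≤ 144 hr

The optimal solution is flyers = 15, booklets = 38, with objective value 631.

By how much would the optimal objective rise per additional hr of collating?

2

At the optimum: paper uses 98 of 98 (binding); press time uses 68 of 71 (slack = 3); cutting uses 182 of 186 (slack = 4); collating uses 144 of 144 (binding).
Slack constraints have shadow price 0 (complementary slackness).
From A_Bᵀ y = c: 4·y_paper + 2·y_collating = 18; 1·y_paper + 3·y_collating = 9.5.
This yields shadow prices y_paper = 3.5, y_collating = 2.
Shadow price of collating = 2.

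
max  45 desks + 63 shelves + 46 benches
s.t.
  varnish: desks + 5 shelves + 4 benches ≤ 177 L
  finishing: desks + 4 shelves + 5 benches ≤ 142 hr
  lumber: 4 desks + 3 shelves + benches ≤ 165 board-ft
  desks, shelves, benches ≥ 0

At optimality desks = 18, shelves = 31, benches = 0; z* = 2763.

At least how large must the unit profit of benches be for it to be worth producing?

54

Binding: finishing and lumber. Non-binding: varnish (4 unused).
Slack constraints have shadow price 0 (complementary slackness).
From A_Bᵀ y = c: 1·y_finishing + 4·y_lumber = 45; 4·y_finishing + 3·y_lumber = 63.
Solving: y_finishing = 9, y_lumber = 9.
benches enters the basis when its profit ≥ yᵀa₃ = 9·5 + 9·1 = 54.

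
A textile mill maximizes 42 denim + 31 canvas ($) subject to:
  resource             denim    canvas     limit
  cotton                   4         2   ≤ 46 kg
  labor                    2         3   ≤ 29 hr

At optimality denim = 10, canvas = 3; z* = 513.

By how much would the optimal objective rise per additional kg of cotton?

At the optimum: cotton uses 46 of 46 (binding); labor uses 29 of 29 (binding).
Dual feasibility on the basic columns requires 4·y_cotton + 2·y_labor = 42, 2·y_cotton + 3·y_labor = 31.
This yields shadow prices y_cotton = 8, y_labor = 5.
Shadow price of cotton = 8.

8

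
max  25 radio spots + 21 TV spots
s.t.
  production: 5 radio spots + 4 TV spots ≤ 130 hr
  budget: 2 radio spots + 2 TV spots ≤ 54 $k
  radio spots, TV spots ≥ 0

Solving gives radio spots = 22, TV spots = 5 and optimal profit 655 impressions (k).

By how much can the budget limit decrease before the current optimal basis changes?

2

Binding constraints: production, budget. The basis is B = [[5,4],[2,2]] with det 2.
Per unit decrease in budget, x* moves by d = (2, -2.5).
The basis stays optimal until TV spots reaches 0; allowable decrease = 2 $k.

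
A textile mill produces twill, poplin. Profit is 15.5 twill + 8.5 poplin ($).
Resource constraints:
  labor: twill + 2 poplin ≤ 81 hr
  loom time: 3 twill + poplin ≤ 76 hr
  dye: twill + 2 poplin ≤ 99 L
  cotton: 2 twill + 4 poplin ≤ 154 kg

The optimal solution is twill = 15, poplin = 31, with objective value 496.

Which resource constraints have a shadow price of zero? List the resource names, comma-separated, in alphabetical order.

dye, labor

labor: 77/81 (slack 4)
loom time: 76/76 (binding)
dye: 77/99 (slack 22)
cotton: 154/154 (binding)
By complementary slackness, a constraint with positive slack has shadow price 0 → dye, labor.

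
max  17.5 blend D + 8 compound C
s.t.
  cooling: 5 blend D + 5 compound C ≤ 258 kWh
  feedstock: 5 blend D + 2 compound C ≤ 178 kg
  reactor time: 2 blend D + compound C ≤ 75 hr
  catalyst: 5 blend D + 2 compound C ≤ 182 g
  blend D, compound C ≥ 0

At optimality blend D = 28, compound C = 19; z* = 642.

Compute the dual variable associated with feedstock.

Binding: feedstock and reactor time. Non-binding: cooling (23 unused), catalyst (4 unused).
By complementary slackness, y = 0 for the non-binding constraints.
Dual feasibility on the basic columns requires 5·y_feedstock + 2·y_reactor time = 17.5, 2·y_feedstock + 1·y_reactor time = 8.
→ y_feedstock = 1.5 and y_reactor time = 5.
Shadow price of feedstock = 1.5.

1.5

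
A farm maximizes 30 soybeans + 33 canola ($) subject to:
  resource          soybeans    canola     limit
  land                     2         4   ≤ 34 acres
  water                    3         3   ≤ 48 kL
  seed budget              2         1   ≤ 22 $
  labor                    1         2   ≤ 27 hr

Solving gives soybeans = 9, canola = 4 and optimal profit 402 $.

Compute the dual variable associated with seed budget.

Check each constraint at x*: land 34/34 (tight); water 39/48 (slack 9); seed budget 22/22 (tight); labor 17/27 (slack 10).
Since water, labor are not tight, their duals are 0.
From A_Bᵀ y = c: 2·y_land + 2·y_seed budget = 30; 4·y_land + 1·y_seed budget = 33.
This yields shadow prices y_land = 6, y_seed budget = 9.
Shadow price of seed budget = 9.

9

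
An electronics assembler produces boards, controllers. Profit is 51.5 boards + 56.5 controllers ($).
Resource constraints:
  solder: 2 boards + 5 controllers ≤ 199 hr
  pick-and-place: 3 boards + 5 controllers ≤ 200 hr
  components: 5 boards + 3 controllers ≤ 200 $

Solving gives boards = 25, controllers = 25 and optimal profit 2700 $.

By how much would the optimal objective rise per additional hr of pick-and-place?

At the optimum: solder uses 175 of 199 (slack = 24); pick-and-place uses 200 of 200 (binding); components uses 200 of 200 (binding).
Slack constraints have shadow price 0 (complementary slackness).
The binding rows give the dual system: 3·y_pick-and-place + 5·y_components = 51.5 and 5·y_pick-and-place + 3·y_components = 56.5.
Solving: y_pick-and-place = 8, y_components = 5.5.
Shadow price of pick-and-place = 8.

8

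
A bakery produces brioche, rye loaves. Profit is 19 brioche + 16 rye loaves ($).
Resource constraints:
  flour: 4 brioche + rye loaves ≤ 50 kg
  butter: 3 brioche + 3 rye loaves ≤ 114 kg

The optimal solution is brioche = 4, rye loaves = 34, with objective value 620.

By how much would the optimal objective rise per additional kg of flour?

1

Both flour and butter are binding at x*.
From A_Bᵀ y = c: 4·y_flour + 3·y_butter = 19; 1·y_flour + 3·y_butter = 16.
→ y_flour = 1 and y_butter = 5.
Shadow price of flour = 1.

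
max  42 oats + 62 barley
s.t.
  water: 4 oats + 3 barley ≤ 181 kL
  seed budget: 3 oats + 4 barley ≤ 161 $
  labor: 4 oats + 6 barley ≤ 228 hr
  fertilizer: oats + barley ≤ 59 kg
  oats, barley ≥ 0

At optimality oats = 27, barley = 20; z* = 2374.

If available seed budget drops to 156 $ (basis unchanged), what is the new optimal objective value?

2364

Check each constraint at x*: water 168/181 (slack 13); seed budget 161/161 (tight); labor 228/228 (tight); fertilizer 47/59 (slack 12).
Since water, fertilizer are not tight, their duals are 0.
Dual feasibility on the basic columns requires 3·y_seed budget + 4·y_labor = 42, 4·y_seed budget + 6·y_labor = 62.
This yields shadow prices y_seed budget = 2, y_labor = 9.
Δz = y_seed budget·Δb = 2 × (-5) = -10, so new z* = 2374 − 10 = 2364.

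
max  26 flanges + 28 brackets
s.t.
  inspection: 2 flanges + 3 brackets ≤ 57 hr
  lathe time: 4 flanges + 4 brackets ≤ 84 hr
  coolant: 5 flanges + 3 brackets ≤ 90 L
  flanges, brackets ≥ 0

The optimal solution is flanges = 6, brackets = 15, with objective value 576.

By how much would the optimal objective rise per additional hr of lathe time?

Check each constraint at x*: inspection 57/57 (tight); lathe time 84/84 (tight); coolant 75/90 (slack 15).
Since coolant is not tight, its dual is 0.
From A_Bᵀ y = c: 2·y_inspection + 4·y_lathe time = 26; 3·y_inspection + 4·y_lathe time = 28.
This yields shadow prices y_inspection = 2, y_lathe time = 5.5.
Shadow price of lathe time = 5.5.

5.5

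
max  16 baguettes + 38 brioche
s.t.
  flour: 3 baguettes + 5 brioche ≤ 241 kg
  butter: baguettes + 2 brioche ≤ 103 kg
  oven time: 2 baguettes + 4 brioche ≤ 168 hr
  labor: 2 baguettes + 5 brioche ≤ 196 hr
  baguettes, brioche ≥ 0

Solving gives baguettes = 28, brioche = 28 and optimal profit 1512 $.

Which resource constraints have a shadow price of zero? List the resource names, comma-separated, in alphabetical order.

flour: 224/241 (slack 17)
butter: 84/103 (slack 19)
oven time: 168/168 (binding)
labor: 196/196 (binding)
By complementary slackness, a constraint with positive slack has shadow price 0 → butter, flour.

butter, flour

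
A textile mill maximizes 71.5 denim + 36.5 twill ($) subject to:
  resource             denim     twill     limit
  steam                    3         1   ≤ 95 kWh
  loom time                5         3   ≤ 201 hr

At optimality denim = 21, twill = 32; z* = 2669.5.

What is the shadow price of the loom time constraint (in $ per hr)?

Check each constraint at x*: steam 95/95 (tight); loom time 201/201 (tight).
The binding rows give the dual system: 3·y_steam + 5·y_loom time = 71.5 and 1·y_steam + 3·y_loom time = 36.5.
Solving: y_steam = 8, y_loom time = 9.5.
Shadow price of loom time = 9.5.

9.5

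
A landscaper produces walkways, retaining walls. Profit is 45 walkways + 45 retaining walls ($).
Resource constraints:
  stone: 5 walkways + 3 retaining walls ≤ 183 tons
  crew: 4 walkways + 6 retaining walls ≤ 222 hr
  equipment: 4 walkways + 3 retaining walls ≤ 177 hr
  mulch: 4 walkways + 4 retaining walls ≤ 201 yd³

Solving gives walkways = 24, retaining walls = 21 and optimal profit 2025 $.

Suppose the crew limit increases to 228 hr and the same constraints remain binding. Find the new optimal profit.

2055

Binding: stone and crew. Non-binding: equipment (18 unused), mulch (21 unused).
Slack constraints have shadow price 0 (complementary slackness).
The binding rows give the dual system: 5·y_stone + 4·y_crew = 45 and 3·y_stone + 6·y_crew = 45.
→ y_stone = 5 and y_crew = 5.
Δz = y_crew·Δb = 5 × (6) = 30, so new z* = 2025 + 30 = 2055.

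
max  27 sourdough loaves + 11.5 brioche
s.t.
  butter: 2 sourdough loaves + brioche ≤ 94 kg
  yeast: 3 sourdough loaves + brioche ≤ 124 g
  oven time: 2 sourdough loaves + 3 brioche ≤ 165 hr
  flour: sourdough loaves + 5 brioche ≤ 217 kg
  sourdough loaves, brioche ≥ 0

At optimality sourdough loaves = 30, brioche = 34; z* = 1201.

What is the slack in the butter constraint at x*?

0

butter used = 2·30 + 1·34 = 94; slack = 94 − 94 = 0.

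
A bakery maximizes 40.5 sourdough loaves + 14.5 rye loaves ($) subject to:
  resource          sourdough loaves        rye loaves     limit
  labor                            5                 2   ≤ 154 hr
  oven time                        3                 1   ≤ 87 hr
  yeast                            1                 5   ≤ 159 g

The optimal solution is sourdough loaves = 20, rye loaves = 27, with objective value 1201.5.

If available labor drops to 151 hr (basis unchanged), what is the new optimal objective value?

Check each constraint at x*: labor 154/154 (tight); oven time 87/87 (tight); yeast 155/159 (slack 4).
Slack constraints have shadow price 0 (complementary slackness).
From A_Bᵀ y = c: 5·y_labor + 3·y_oven time = 40.5; 2·y_labor + 1·y_oven time = 14.5.
Solving: y_labor = 3, y_oven time = 8.5.
Δz = y_labor·Δb = 3 × (-3) = -9, so new z* = 1201.5 − 9 = 1192.5.

1192.5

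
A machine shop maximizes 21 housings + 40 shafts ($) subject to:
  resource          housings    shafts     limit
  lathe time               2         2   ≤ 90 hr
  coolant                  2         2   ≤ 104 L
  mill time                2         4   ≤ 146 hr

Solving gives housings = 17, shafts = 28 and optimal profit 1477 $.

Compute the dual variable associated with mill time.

9.5

Binding: lathe time and mill time. Non-binding: coolant (14 unused).
By complementary slackness, y = 0 for the non-binding constraint.
Dual feasibility on the basic columns requires 2·y_lathe time + 2·y_mill time = 21, 2·y_lathe time + 4·y_mill time = 40.
→ y_lathe time = 1 and y_mill time = 9.5.
Shadow price of mill time = 9.5.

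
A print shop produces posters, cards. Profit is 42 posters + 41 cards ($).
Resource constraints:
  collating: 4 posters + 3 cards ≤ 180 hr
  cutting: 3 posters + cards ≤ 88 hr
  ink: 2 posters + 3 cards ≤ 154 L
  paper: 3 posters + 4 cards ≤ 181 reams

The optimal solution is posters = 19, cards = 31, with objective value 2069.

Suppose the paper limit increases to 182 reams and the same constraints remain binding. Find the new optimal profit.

2078

Check each constraint at x*: collating 169/180 (slack 11); cutting 88/88 (tight); ink 131/154 (slack 23); paper 181/181 (tight).
By complementary slackness, y = 0 for the non-binding constraints.
The binding rows give the dual system: 3·y_cutting + 3·y_paper = 42 and 1·y_cutting + 4·y_paper = 41.
→ y_cutting = 5 and y_paper = 9.
Δz = y_paper·Δb = 9 × (1) = 9, so new z* = 2069 + 9 = 2078.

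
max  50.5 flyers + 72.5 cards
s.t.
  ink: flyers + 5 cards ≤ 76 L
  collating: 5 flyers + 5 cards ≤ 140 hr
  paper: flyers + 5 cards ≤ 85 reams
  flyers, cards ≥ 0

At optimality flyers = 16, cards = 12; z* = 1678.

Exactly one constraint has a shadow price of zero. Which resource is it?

paper

ink: 76/76 (binding)
collating: 140/140 (binding)
paper: 76/85 (slack 9)
By complementary slackness, a constraint with positive slack has shadow price 0 → paper.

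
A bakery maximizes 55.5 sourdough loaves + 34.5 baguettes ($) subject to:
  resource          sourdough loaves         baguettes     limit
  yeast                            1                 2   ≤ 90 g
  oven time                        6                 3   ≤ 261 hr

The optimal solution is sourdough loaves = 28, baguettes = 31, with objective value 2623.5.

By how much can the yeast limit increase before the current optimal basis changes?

84

Binding constraints: yeast, oven time. The basis is B = [[1,2],[6,3]] with det -9.
Per unit increase in yeast, x* moves by d = (-0.3333, 0.6667).
The basis stays optimal until sourdough loaves reaches 0; allowable increase = 84 g.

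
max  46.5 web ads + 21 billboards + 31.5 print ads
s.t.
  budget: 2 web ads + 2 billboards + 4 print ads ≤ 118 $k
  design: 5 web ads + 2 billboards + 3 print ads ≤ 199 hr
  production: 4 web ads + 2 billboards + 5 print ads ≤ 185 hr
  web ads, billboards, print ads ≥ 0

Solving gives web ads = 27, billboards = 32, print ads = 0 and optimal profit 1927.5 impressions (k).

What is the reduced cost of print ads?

At the optimum: budget uses 118 of 118 (binding); design uses 199 of 199 (binding); production uses 172 of 185 (slack = 13).
Slack constraints have shadow price 0 (complementary slackness).
Dual feasibility on the basic columns requires 2·y_budget + 5·y_design = 46.5, 2·y_budget + 2·y_design = 21.
→ y_budget = 2 and y_design = 8.5.
Reduced cost of print ads: c₃ − yᵀa₃ = 31.5 − (2·4 + 8.5·3) = 31.5 − 33.5 = -2.

-2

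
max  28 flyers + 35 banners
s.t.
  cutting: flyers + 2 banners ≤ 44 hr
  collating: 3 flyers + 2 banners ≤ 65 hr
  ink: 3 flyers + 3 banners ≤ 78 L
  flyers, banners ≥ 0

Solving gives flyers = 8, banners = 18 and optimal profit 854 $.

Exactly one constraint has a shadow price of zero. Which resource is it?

cutting: 44/44 (binding)
collating: 60/65 (slack 5)
ink: 78/78 (binding)
By complementary slackness, a constraint with positive slack has shadow price 0 → collating.

collating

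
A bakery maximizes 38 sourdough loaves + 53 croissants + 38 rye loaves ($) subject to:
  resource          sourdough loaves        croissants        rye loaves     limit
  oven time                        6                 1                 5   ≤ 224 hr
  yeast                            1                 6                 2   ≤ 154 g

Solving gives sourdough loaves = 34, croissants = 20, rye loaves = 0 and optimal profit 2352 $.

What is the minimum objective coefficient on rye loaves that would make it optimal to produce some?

41

Check each constraint at x*: oven time 224/224 (tight); yeast 154/154 (tight).
From A_Bᵀ y = c: 6·y_oven time + 1·y_yeast = 38; 1·y_oven time + 6·y_yeast = 53.
Solving: y_oven time = 5, y_yeast = 8.
rye loaves enters the basis when its profit ≥ yᵀa₃ = 5·5 + 8·2 = 41.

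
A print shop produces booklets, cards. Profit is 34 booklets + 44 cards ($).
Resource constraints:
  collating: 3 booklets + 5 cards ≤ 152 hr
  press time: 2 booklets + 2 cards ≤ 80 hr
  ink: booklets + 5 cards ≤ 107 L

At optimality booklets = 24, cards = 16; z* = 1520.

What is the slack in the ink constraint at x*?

ink used = 1·24 + 5·16 = 104; slack = 107 − 104 = 3.

3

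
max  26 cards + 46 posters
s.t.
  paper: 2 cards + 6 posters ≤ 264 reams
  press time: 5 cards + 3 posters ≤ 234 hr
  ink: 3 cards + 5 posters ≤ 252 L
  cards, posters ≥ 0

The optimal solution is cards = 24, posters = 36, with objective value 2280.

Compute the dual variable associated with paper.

Binding: paper and ink. Non-binding: press time (6 unused).
Since press time is not tight, its dual is 0.
The binding rows give the dual system: 2·y_paper + 3·y_ink = 26 and 6·y_paper + 5·y_ink = 46.
Solving: y_paper = 1, y_ink = 8.
Shadow price of paper = 1.

1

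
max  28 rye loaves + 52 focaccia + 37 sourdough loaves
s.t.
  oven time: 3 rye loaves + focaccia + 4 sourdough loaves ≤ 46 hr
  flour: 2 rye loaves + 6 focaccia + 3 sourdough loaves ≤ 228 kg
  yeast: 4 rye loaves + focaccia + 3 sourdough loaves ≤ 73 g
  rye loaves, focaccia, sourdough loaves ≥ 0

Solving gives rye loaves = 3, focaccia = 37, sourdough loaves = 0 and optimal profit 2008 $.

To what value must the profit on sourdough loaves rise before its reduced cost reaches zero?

40

At the optimum: oven time uses 46 of 46 (binding); flour uses 228 of 228 (binding); yeast uses 49 of 73 (slack = 24).
Slack constraints have shadow price 0 (complementary slackness).
Dual feasibility on the basic columns requires 3·y_oven time + 2·y_flour = 28, 1·y_oven time + 6·y_flour = 52.
→ y_oven time = 4 and y_flour = 8.
sourdough loaves enters the basis when its profit ≥ yᵀa₃ = 4·4 + 8·3 = 40.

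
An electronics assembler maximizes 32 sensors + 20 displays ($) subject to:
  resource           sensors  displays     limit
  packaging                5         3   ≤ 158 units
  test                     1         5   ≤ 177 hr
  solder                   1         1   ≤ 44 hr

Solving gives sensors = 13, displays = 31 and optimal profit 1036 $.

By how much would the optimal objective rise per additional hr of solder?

2

Binding: packaging and solder. Non-binding: test (9 unused).
By complementary slackness, y = 0 for the non-binding constraint.
The binding rows give the dual system: 5·y_packaging + 1·y_solder = 32 and 3·y_packaging + 1·y_solder = 20.
→ y_packaging = 6 and y_solder = 2.
Shadow price of solder = 2.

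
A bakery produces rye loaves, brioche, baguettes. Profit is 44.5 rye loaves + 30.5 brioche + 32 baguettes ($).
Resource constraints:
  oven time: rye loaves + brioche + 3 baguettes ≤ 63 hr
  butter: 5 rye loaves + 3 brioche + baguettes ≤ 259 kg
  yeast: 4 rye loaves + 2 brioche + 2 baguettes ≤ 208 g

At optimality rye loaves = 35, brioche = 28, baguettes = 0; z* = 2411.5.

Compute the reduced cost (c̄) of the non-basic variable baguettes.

Binding: oven time and butter. Non-binding: yeast (12 unused).
Slack constraints have shadow price 0 (complementary slackness).
From A_Bᵀ y = c: 1·y_oven time + 5·y_butter = 44.5; 1·y_oven time + 3·y_butter = 30.5.
Solving: y_oven time = 9.5, y_butter = 7.
Reduced cost of baguettes: c₃ − yᵀa₃ = 32 − (9.5·3 + 7·1) = 32 − 35.5 = -3.5.

-3.5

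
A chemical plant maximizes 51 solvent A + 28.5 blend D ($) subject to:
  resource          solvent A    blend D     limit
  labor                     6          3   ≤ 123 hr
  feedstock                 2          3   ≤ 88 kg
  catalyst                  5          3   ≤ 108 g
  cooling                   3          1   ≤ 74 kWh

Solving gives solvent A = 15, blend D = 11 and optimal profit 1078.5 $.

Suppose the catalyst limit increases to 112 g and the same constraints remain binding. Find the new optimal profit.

1102.5

Binding: labor and catalyst. Non-binding: feedstock (25 unused), cooling (18 unused).
Since feedstock, cooling are not tight, their duals are 0.
The binding rows give the dual system: 6·y_labor + 5·y_catalyst = 51 and 3·y_labor + 3·y_catalyst = 28.5.
This yields shadow prices y_labor = 3.5, y_catalyst = 6.
Δz = y_catalyst·Δb = 6 × (4) = 24, so new z* = 1078.5 + 24 = 1102.5.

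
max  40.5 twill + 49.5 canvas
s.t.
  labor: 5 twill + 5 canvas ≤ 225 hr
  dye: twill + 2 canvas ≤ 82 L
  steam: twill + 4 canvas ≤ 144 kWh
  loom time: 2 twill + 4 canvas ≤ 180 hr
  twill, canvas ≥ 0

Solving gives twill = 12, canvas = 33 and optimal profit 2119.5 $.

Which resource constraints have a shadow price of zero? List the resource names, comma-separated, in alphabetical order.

dye, loom time

labor: 225/225 (binding)
dye: 78/82 (slack 4)
steam: 144/144 (binding)
loom time: 156/180 (slack 24)
By complementary slackness, a constraint with positive slack has shadow price 0 → dye, loom time.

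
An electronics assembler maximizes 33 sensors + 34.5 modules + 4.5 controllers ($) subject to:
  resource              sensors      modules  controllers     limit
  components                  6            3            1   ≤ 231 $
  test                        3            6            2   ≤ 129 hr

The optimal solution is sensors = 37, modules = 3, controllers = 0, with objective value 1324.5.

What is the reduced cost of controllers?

-7

Both components and test are binding at x*.
Dual feasibility on the basic columns requires 6·y_components + 3·y_test = 33, 3·y_components + 6·y_test = 34.5.
→ y_components = 3.5 and y_test = 4.
Reduced cost of controllers: c₃ − yᵀa₃ = 4.5 − (3.5·1 + 4·2) = 4.5 − 11.5 = -7.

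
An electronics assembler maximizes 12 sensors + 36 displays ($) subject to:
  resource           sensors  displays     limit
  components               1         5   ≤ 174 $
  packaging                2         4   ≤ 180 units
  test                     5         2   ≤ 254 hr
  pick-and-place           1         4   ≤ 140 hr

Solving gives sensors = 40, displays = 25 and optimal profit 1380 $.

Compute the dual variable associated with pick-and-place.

At the optimum: components uses 165 of 174 (slack = 9); packaging uses 180 of 180 (binding); test uses 250 of 254 (slack = 4); pick-and-place uses 140 of 140 (binding).
Slack constraints have shadow price 0 (complementary slackness).
Dual feasibility on the basic columns requires 2·y_packaging + 1·y_pick-and-place = 12, 4·y_packaging + 4·y_pick-and-place = 36.
This yields shadow prices y_packaging = 3, y_pick-and-place = 6.
Shadow price of pick-and-place = 6.

6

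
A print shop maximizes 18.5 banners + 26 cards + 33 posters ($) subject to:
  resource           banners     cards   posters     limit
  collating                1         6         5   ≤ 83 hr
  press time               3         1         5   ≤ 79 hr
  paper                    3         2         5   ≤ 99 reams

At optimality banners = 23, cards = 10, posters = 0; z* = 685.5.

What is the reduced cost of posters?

Binding: collating and press time. Non-binding: paper (10 unused).
By complementary slackness, y = 0 for the non-binding constraint.
From A_Bᵀ y = c: 1·y_collating + 3·y_press time = 18.5; 6·y_collating + 1·y_press time = 26.
This yields shadow prices y_collating = 3.5, y_press time = 5.
Reduced cost of posters: c₃ − yᵀa₃ = 33 − (3.5·5 + 5·5) = 33 − 42.5 = -9.5.

-9.5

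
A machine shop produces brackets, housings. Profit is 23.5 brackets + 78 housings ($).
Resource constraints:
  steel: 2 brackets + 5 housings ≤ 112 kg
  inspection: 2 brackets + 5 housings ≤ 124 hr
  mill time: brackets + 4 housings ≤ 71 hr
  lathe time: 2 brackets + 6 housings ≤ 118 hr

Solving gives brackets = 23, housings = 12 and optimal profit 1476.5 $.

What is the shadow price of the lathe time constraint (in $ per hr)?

8

Check each constraint at x*: steel 106/112 (slack 6); inspection 106/124 (slack 18); mill time 71/71 (tight); lathe time 118/118 (tight).
By complementary slackness, y = 0 for the non-binding constraints.
From A_Bᵀ y = c: 1·y_mill time + 2·y_lathe time = 23.5; 4·y_mill time + 6·y_lathe time = 78.
Solving: y_mill time = 7.5, y_lathe time = 8.
Shadow price of lathe time = 8.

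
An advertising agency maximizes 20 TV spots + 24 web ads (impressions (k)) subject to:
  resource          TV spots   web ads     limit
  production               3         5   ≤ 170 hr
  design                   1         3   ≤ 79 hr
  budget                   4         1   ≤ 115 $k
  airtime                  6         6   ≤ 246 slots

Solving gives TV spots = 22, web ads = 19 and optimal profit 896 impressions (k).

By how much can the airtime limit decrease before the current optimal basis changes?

Binding constraints: design, airtime. The basis is B = [[1,3],[6,6]] with det -12.
Per unit decrease in airtime, x* moves by d = (-0.25, 0.0833).
The basis stays optimal until TV spots reaches 0; allowable decrease = 88 slots.

88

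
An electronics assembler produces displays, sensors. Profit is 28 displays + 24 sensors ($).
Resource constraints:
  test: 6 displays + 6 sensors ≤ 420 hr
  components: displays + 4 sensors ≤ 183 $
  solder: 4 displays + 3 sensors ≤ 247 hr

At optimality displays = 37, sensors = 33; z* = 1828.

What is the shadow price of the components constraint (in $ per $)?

0

Check each constraint at x*: test 420/420 (tight); components 169/183 (slack 14); solder 247/247 (tight).
By complementary slackness, y = 0 for the non-binding constraint.
Dual feasibility on the basic columns requires 6·y_test + 4·y_solder = 28, 6·y_test + 3·y_solder = 24.
This yields shadow prices y_test = 2, y_solder = 4.
Shadow price of components = 0.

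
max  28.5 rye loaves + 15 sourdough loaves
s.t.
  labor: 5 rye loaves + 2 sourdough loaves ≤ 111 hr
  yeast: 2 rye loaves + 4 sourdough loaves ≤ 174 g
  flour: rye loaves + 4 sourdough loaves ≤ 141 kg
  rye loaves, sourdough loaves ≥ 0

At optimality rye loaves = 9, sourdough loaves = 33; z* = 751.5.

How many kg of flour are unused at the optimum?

flour used = 1·9 + 4·33 = 141; slack = 141 − 141 = 0.

0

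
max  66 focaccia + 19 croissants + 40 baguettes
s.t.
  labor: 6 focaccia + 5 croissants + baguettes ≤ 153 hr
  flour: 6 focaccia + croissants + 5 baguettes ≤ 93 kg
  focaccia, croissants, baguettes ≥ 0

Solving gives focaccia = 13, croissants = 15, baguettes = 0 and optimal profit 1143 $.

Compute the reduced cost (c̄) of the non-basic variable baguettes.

-7

Check each constraint at x*: labor 153/153 (tight); flour 93/93 (tight).
Dual feasibility on the basic columns requires 6·y_labor + 6·y_flour = 66, 5·y_labor + 1·y_flour = 19.
→ y_labor = 2 and y_flour = 9.
Reduced cost of baguettes: c₃ − yᵀa₃ = 40 − (2·1 + 9·5) = 40 − 47 = -7.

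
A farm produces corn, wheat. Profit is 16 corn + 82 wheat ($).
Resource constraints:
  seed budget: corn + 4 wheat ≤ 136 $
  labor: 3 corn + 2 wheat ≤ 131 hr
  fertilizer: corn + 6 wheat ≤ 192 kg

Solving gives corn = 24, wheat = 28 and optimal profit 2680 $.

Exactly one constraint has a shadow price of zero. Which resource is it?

labor

seed budget: 136/136 (binding)
labor: 128/131 (slack 3)
fertilizer: 192/192 (binding)
By complementary slackness, a constraint with positive slack has shadow price 0 → labor.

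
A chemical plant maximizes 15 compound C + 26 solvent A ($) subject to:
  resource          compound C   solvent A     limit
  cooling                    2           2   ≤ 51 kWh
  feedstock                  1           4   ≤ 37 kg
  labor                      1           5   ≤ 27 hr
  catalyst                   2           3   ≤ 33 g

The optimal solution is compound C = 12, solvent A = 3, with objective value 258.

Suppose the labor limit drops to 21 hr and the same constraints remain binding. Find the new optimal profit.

252

Check each constraint at x*: cooling 30/51 (slack 21); feedstock 24/37 (slack 13); labor 27/27 (tight); catalyst 33/33 (tight).
Since cooling, feedstock are not tight, their duals are 0.
Dual feasibility on the basic columns requires 1·y_labor + 2·y_catalyst = 15, 5·y_labor + 3·y_catalyst = 26.
→ y_labor = 1 and y_catalyst = 7.
Δz = y_labor·Δb = 1 × (-6) = -6, so new z* = 258 − 6 = 252.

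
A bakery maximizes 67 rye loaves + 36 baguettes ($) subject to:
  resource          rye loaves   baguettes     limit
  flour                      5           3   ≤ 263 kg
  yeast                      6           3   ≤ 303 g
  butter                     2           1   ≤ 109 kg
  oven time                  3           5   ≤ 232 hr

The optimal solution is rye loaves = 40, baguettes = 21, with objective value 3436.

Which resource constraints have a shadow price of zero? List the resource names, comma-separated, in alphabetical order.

flour: 263/263 (binding)
yeast: 303/303 (binding)
butter: 101/109 (slack 8)
oven time: 225/232 (slack 7)
By complementary slackness, a constraint with positive slack has shadow price 0 → butter, oven time.

butter, oven time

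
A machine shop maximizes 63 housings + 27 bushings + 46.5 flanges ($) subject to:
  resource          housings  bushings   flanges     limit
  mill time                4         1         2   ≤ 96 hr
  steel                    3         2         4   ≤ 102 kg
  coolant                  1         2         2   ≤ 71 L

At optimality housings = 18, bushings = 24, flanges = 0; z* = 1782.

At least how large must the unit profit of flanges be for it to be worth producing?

Check each constraint at x*: mill time 96/96 (tight); steel 102/102 (tight); coolant 66/71 (slack 5).
Slack constraints have shadow price 0 (complementary slackness).
From A_Bᵀ y = c: 4·y_mill time + 3·y_steel = 63; 1·y_mill time + 2·y_steel = 27.
This yields shadow prices y_mill time = 9, y_steel = 9.
flanges enters the basis when its profit ≥ yᵀa₃ = 9·2 + 9·4 = 54.

54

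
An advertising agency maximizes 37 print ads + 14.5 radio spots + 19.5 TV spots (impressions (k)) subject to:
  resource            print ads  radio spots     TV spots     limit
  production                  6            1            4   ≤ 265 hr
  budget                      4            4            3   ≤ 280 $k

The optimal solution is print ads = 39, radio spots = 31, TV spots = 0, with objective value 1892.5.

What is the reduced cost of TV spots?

At the optimum: production uses 265 of 265 (binding); budget uses 280 of 280 (binding).
From A_Bᵀ y = c: 6·y_production + 4·y_budget = 37; 1·y_production + 4·y_budget = 14.5.
This yields shadow prices y_production = 4.5, y_budget = 2.5.
Reduced cost of TV spots: c₃ − yᵀa₃ = 19.5 − (4.5·4 + 2.5·3) = 19.5 − 25.5 = -6.

-6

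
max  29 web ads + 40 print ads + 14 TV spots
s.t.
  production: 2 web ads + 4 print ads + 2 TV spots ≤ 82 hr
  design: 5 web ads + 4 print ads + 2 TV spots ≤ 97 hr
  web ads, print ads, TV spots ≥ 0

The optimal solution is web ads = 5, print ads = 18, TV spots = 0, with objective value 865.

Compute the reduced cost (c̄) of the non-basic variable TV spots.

-6

Check each constraint at x*: production 82/82 (tight); design 97/97 (tight).
The binding rows give the dual system: 2·y_production + 5·y_design = 29 and 4·y_production + 4·y_design = 40.
→ y_production = 7 and y_design = 3.
Reduced cost of TV spots: c₃ − yᵀa₃ = 14 − (7·2 + 3·2) = 14 − 20 = -6.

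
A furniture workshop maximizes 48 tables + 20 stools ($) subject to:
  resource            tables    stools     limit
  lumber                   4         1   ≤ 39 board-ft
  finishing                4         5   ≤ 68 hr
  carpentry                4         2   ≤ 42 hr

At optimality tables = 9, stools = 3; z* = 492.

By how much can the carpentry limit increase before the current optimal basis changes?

4.25

Binding constraints: lumber, carpentry. The basis is B = [[4,1],[4,2]] with det 4.
Per unit increase in carpentry, x* moves by d = (-0.25, 1).
The basis stays optimal until finishing becomes binding; allowable increase = 4.25 hr.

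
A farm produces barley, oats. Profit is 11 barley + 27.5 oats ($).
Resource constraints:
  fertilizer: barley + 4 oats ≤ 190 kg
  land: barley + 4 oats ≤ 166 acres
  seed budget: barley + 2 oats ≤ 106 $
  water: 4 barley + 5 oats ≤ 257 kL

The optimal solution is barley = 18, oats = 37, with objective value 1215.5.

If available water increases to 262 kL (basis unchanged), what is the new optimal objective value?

Binding: land and water. Non-binding: fertilizer (24 unused), seed budget (14 unused).
Slack constraints have shadow price 0 (complementary slackness).
Dual feasibility on the basic columns requires 1·y_land + 4·y_water = 11, 4·y_land + 5·y_water = 27.5.
Solving: y_land = 5, y_water = 1.5.
Δz = y_water·Δb = 1.5 × (5) = 7.5, so new z* = 1215.5 + 7.5 = 1223.

1223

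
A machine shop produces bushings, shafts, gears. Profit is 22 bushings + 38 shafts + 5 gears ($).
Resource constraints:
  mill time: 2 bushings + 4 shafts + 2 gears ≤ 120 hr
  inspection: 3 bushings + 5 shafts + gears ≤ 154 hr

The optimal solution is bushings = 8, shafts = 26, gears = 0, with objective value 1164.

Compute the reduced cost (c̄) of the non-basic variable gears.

At the optimum: mill time uses 120 of 120 (binding); inspection uses 154 of 154 (binding).
From A_Bᵀ y = c: 2·y_mill time + 3·y_inspection = 22; 4·y_mill time + 5·y_inspection = 38.
→ y_mill time = 2 and y_inspection = 6.
Reduced cost of gears: c₃ − yᵀa₃ = 5 − (2·2 + 6·1) = 5 − 10 = -5.

-5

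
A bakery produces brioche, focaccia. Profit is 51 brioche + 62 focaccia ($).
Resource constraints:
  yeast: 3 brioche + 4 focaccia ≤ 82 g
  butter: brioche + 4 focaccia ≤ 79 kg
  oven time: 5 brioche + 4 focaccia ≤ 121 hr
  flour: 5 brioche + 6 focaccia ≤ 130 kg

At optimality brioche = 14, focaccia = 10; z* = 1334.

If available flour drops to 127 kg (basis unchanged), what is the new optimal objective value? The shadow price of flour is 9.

Δb = -3, so new z* = 1334 + (9)·(-3) = 1334 − 27 = 1307.

1307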